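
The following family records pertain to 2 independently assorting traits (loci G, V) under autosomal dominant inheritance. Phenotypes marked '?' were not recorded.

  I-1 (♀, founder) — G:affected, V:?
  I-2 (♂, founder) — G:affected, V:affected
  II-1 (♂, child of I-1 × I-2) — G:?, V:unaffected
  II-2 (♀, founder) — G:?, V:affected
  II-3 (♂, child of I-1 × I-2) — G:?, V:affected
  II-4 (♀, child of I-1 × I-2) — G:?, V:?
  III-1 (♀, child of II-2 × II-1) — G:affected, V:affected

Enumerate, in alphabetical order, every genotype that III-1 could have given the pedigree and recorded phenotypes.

G/I-1 aff ·: Gg|GG
G/I-2 aff ·: Gg|GG
G/II-1 ? I-1×I-2: gg|Gg|GG
G/II-2 ? ·: gg|Gg|GG
G/II-3 ? I-1×I-2: gg|Gg|GG
G/II-4 ? I-1×I-2: gg|Gg|GG
G/III-1 aff II-2×II-1: Gg|GG
⇒ G over [I-1,I-2,II-1,II-2,II-3,II-4,III-1]: 175 consistent
V/I-1 ? ·: vv|Vv
V/I-2 aff ·: Vv
V/II-1 un I-1×I-2: vv
V/II-2 aff ·: Vv|VV
V/II-3 aff I-1×I-2: Vv|VV
V/II-4 ? I-1×I-2: vv|Vv|VV
V/III-1 aff II-2×II-1: Vv
⇒ V over [I-1,I-2,II-1,II-2,II-3,II-4,III-1]: 16 consistent

III-1 ∈ {GG Vv, Gg Vv}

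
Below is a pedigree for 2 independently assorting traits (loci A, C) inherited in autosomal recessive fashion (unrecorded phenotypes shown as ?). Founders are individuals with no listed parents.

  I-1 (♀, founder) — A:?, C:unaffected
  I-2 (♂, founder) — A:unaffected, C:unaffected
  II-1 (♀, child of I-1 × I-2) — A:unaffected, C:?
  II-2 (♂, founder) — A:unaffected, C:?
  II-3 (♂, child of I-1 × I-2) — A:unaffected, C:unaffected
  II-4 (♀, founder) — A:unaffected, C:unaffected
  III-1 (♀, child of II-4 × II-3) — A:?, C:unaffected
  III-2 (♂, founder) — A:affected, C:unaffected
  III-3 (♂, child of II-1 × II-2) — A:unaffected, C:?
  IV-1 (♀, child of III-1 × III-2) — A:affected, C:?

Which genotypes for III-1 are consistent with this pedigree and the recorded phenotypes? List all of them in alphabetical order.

A/I-1 ? ·: AA|Aa|aa
A/I-2 un ·: AA|Aa
A/II-1 un I-1×I-2: AA|Aa
A/II-2 un ·: AA|Aa
A/II-3 un I-1×I-2: AA|Aa
A/II-4 un ·: AA|Aa
A/III-1 ? II-4×II-3: Aa|aa
A/III-2 aff ·: aa
A/III-3 un II-1×II-2: AA|Aa
A/IV-1 aff III-1×III-2: aa
⇒ A over [I-1,I-2,II-1,II-2,II-3,II-4,III-1,III-2,III-3,IV-1]: 111 consistent
C/I-1 un ·: CC|Cc
C/I-2 un ·: CC|Cc
C/II-1 ? I-1×I-2: CC|Cc|cc
C/II-2 ? ·: CC|Cc|cc
C/II-3 un I-1×I-2: CC|Cc
C/II-4 un ·: CC|Cc
C/III-1 un II-4×II-3: CC|Cc
C/III-2 un ·: CC|Cc
C/III-3 ? II-1×II-2: CC|Cc|cc
C/IV-1 ? III-1×III-2: CC|Cc|cc
⇒ C over [I-1,I-2,II-1,II-2,II-3,II-4,III-1,III-2,III-3,IV-1]: 1043 consistent

III-1 ∈ {Aa CC, Aa Cc, aa CC, aa Cc}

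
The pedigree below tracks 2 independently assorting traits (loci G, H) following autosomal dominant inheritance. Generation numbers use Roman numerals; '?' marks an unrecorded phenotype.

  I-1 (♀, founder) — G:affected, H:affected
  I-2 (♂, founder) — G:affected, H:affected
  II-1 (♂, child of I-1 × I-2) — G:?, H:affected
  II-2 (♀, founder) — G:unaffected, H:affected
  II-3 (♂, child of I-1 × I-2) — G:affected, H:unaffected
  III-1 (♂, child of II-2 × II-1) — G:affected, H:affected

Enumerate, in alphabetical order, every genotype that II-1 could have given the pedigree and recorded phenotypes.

G/I-1 aff ·: Gg|GG
G/I-2 aff ·: Gg|GG
G/II-1 ? I-1×I-2: Gg|GG
G/II-2 un ·: gg
G/II-3 aff I-1×I-2: Gg|GG
G/III-1 aff II-2×II-1: Gg
⇒ G over [I-1,I-2,II-1,II-2,II-3,III-1]: 13 consistent
H/I-1 aff ·: Hh
H/I-2 aff ·: Hh
H/II-1 aff I-1×I-2: Hh|HH
H/II-2 aff ·: Hh|HH
H/II-3 un I-1×I-2: hh
H/III-1 aff II-2×II-1: Hh|HH
⇒ H over [I-1,I-2,II-1,II-2,II-3,III-1]: 7 consistent

II-1 ∈ {GG HH, GG Hh, Gg HH, Gg Hh}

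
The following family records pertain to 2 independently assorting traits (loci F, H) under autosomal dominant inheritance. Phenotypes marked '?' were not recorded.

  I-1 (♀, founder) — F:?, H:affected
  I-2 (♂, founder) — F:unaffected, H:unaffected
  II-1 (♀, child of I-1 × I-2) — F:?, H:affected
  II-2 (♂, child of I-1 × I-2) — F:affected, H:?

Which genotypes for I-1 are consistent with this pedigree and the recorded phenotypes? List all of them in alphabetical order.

F/I-1 ? ·: Ff|FF
F/I-2 un ·: ff
F/II-1 ? I-1×I-2: ff|Ff
F/II-2 aff I-1×I-2: Ff
⇒ F over [I-1,I-2,II-1,II-2]: 3 consistent
H/I-1 aff ·: Hh|HH
H/I-2 un ·: hh
H/II-1 aff I-1×I-2: Hh
H/II-2 ? I-1×I-2: hh|Hh
⇒ H over [I-1,I-2,II-1,II-2]: 3 consistent

I-1 ∈ {FF HH, FF Hh, Ff HH, Ff Hh}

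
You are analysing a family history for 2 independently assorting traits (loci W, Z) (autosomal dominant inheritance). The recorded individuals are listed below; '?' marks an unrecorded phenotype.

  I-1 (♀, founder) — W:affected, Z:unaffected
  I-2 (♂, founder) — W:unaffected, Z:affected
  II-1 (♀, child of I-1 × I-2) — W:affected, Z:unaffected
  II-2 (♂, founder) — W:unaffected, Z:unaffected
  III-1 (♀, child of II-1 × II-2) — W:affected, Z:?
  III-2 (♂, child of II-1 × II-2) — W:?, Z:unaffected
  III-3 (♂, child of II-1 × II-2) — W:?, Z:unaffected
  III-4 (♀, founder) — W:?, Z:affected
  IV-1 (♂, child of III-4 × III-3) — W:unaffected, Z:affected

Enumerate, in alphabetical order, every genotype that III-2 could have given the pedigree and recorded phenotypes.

W/I-1 aff ·: Ww|WW
W/I-2 un ·: ww
W/II-1 aff I-1×I-2: Ww
W/II-2 un ·: ww
W/III-1 aff II-1×II-2: Ww
W/III-2 ? II-1×II-2: ww|Ww
W/III-3 ? II-1×II-2: ww|Ww
W/III-4 ? ·: ww|Ww
W/IV-1 un III-4×III-3: ww
⇒ W over [I-1,I-2,II-1,II-2,III-1,III-2,III-3,III-4,IV-1]: 16 consistent
Z/I-1 un ·: zz
Z/I-2 aff ·: Zz
Z/II-1 un I-1×I-2: zz
Z/II-2 un ·: zz
Z/III-1 ? II-1×II-2: zz
Z/III-2 un II-1×II-2: zz
Z/III-3 un II-1×II-2: zz
Z/III-4 aff ·: Zz|ZZ
Z/IV-1 aff III-4×III-3: Zz
⇒ Z over [I-1,I-2,II-1,II-2,III-1,III-2,III-3,III-4,IV-1]: 2 consistent

III-2 ∈ {Ww zz, ww zz}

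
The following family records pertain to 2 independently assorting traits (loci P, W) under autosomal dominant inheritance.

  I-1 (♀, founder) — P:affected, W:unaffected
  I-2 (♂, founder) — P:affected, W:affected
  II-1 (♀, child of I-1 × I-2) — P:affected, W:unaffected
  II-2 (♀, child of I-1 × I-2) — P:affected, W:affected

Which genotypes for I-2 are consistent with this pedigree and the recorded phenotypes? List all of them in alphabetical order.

P/I-1 aff ·: Pp|PP
P/I-2 aff ·: Pp|PP
P/II-1 aff I-1×I-2: Pp|PP
P/II-2 aff I-1×I-2: Pp|PP
⇒ P over [I-1,I-2,II-1,II-2]: 13 consistent
W/I-1 un ·: ww
W/I-2 aff ·: Ww
W/II-1 un I-1×I-2: ww
W/II-2 aff I-1×I-2: Ww
⇒ W over [I-1,I-2,II-1,II-2]: 1 consistent

I-2 ∈ {PP Ww, Pp Ww}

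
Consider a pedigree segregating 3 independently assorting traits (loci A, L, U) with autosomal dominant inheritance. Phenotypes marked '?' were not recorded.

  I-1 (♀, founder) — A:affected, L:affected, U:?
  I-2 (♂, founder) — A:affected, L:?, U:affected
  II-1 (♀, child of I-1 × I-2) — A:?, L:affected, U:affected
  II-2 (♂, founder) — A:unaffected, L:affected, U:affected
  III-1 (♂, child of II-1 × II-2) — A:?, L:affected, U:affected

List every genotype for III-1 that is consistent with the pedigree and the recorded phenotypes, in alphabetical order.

III-1 ∈ {Aa LL UU, Aa LL Uu, Aa Ll UU, Aa Ll Uu, aa LL UU, aa LL Uu, aa Ll UU, aa Ll Uu}

A/I-1 aff ·: Aa|AA
A/I-2 aff ·: Aa|AA
A/II-1 ? I-1×I-2: aa|Aa|AA
A/II-2 un ·: aa
A/III-1 ? II-1×II-2: aa|Aa
⇒ A over [I-1,I-2,II-1,II-2,III-1]: 11 consistent
L/I-1 aff ·: Ll|LL
L/I-2 ? ·: ll|Ll|LL
L/II-1 aff I-1×I-2: Ll|LL
L/II-2 aff ·: Ll|LL
L/III-1 aff II-1×II-2: Ll|LL
⇒ L over [I-1,I-2,II-1,II-2,III-1]: 32 consistent
U/I-1 ? ·: uu|Uu|UU
U/I-2 aff ·: Uu|UU
U/II-1 aff I-1×I-2: Uu|UU
U/II-2 aff ·: Uu|UU
U/III-1 aff II-1×II-2: Uu|UU
⇒ U over [I-1,I-2,II-1,II-2,III-1]: 32 consistent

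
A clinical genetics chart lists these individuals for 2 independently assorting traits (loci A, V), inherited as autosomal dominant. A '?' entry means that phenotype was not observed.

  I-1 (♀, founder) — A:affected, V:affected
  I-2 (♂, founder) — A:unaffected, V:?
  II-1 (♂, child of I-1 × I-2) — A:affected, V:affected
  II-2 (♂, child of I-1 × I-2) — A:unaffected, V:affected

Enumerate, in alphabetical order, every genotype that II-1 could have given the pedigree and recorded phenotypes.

II-1 ∈ {Aa VV, Aa Vv}

A/I-1 aff ·: Aa
A/I-2 un ·: aa
A/II-1 aff I-1×I-2: Aa
A/II-2 un I-1×I-2: aa
⇒ A over [I-1,I-2,II-1,II-2]: 1 consistent
V/I-1 aff ·: Vv|VV
V/I-2 ? ·: vv|Vv|VV
V/II-1 aff I-1×I-2: Vv|VV
V/II-2 aff I-1×I-2: Vv|VV
⇒ V over [I-1,I-2,II-1,II-2]: 15 consistent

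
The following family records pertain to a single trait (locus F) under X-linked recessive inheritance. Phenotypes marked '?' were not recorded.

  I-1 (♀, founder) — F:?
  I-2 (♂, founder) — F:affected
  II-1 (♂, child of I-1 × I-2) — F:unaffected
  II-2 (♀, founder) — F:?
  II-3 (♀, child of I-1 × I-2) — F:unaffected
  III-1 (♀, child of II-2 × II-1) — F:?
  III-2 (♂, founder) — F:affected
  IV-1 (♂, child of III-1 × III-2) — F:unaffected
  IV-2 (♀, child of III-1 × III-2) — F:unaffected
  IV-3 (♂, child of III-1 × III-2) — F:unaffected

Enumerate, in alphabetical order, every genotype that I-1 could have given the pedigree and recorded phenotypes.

F/I-1 ? ·: X^FX^F|X^FX^f
F/I-2 aff ·: X^fY
F/II-1 un I-1×I-2: X^FY
F/II-2 ? ·: X^FX^F|X^FX^f|X^fX^f
F/II-3 un I-1×I-2: X^FX^f
F/III-1 ? II-2×II-1: X^FX^F|X^FX^f
F/III-2 aff ·: X^fY
F/IV-1 un III-1×III-2: X^FY
F/IV-2 un III-1×III-2: X^FX^f
F/IV-3 un III-1×III-2: X^FY
⇒ F over [I-1,I-2,II-1,II-2,II-3,III-1,III-2,IV-1,IV-2,IV-3]: 8 consistent

I-1 ∈ {X^FX^F, X^FX^f}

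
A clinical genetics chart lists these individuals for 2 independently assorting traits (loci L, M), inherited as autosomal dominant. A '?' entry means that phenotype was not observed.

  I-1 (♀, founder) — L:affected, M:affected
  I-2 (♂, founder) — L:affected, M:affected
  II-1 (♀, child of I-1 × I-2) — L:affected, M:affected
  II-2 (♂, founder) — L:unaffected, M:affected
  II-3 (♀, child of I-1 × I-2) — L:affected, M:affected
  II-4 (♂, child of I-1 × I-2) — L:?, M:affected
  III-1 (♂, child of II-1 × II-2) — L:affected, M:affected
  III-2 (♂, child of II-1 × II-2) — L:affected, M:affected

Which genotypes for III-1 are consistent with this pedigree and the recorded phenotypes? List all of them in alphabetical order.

III-1 ∈ {Ll MM, Ll Mm}

L/I-1 aff ·: Ll|LL
L/I-2 aff ·: Ll|LL
L/II-1 aff I-1×I-2: Ll|LL
L/II-2 un ·: ll
L/II-3 aff I-1×I-2: Ll|LL
L/II-4 ? I-1×I-2: ll|Ll|LL
L/III-1 aff II-1×II-2: Ll
L/III-2 aff II-1×II-2: Ll
⇒ L over [I-1,I-2,II-1,II-2,II-3,II-4,III-1,III-2]: 29 consistent
M/I-1 aff ·: Mm|MM
M/I-2 aff ·: Mm|MM
M/II-1 aff I-1×I-2: Mm|MM
M/II-2 aff ·: Mm|MM
M/II-3 aff I-1×I-2: Mm|MM
M/II-4 aff I-1×I-2: Mm|MM
M/III-1 aff II-1×II-2: Mm|MM
M/III-2 aff II-1×II-2: Mm|MM
⇒ M over [I-1,I-2,II-1,II-2,II-3,II-4,III-1,III-2]: 161 consistent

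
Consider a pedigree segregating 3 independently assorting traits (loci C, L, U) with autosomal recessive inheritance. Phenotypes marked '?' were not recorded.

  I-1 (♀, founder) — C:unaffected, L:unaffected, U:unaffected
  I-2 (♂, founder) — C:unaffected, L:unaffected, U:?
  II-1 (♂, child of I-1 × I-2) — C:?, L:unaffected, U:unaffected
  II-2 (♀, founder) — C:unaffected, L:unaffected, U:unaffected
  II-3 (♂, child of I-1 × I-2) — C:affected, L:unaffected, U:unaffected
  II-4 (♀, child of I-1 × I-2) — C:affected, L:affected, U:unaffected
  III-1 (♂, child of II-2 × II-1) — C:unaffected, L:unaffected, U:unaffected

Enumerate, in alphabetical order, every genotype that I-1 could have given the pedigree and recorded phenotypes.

I-1 ∈ {Cc Ll UU, Cc Ll Uu}

C/I-1 un ·: Cc
C/I-2 un ·: Cc
C/II-1 ? I-1×I-2: CC|Cc|cc
C/II-2 un ·: CC|Cc
C/II-3 aff I-1×I-2: cc
C/II-4 aff I-1×I-2: cc
C/III-1 un II-2×II-1: CC|Cc
⇒ C over [I-1,I-2,II-1,II-2,II-3,II-4,III-1]: 9 consistent
L/I-1 un ·: Ll
L/I-2 un ·: Ll
L/II-1 un I-1×I-2: LL|Ll
L/II-2 un ·: LL|Ll
L/II-3 un I-1×I-2: LL|Ll
L/II-4 aff I-1×I-2: ll
L/III-1 un II-2×II-1: LL|Ll
⇒ L over [I-1,I-2,II-1,II-2,II-3,II-4,III-1]: 14 consistent
U/I-1 un ·: UU|Uu
U/I-2 ? ·: UU|Uu|uu
U/II-1 un I-1×I-2: UU|Uu
U/II-2 un ·: UU|Uu
U/II-3 un I-1×I-2: UU|Uu
U/II-4 un I-1×I-2: UU|Uu
U/III-1 un II-2×II-1: UU|Uu
⇒ U over [I-1,I-2,II-1,II-2,II-3,II-4,III-1]: 95 consistent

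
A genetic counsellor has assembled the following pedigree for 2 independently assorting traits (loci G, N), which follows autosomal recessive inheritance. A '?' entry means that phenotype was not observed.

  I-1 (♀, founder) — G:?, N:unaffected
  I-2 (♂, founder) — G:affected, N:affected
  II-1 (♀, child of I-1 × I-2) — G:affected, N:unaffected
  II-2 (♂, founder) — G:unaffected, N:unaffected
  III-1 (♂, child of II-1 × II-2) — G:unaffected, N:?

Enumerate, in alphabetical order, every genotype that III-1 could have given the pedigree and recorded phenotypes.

G/I-1 ? ·: Gg|gg
G/I-2 aff ·: gg
G/II-1 aff I-1×I-2: gg
G/II-2 un ·: GG|Gg
G/III-1 un II-1×II-2: Gg
⇒ G over [I-1,I-2,II-1,II-2,III-1]: 4 consistent
N/I-1 un ·: NN|Nn
N/I-2 aff ·: nn
N/II-1 un I-1×I-2: Nn
N/II-2 un ·: NN|Nn
N/III-1 ? II-1×II-2: NN|Nn|nn
⇒ N over [I-1,I-2,II-1,II-2,III-1]: 10 consistent

III-1 ∈ {Gg NN, Gg Nn, Gg nn}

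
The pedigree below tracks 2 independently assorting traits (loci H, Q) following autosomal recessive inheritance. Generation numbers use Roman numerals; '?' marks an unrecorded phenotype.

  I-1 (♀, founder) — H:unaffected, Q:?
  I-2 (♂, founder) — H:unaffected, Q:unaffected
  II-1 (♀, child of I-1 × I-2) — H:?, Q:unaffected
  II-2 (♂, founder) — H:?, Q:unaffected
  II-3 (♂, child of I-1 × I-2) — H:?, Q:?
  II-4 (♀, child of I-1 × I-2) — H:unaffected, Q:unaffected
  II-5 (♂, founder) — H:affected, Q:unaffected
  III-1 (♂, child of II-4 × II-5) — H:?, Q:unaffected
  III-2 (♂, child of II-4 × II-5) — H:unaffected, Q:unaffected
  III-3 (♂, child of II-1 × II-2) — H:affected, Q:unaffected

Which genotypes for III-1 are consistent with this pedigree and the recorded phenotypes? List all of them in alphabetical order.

H/I-1 un ·: HH|Hh
H/I-2 un ·: HH|Hh
H/II-1 ? I-1×I-2: Hh|hh
H/II-2 ? ·: Hh|hh
H/II-3 ? I-1×I-2: HH|Hh|hh
H/II-4 un I-1×I-2: HH|Hh
H/II-5 aff ·: hh
H/III-1 ? II-4×II-5: Hh|hh
H/III-2 un II-4×II-5: Hh
H/III-3 aff II-1×II-2: hh
⇒ H over [I-1,I-2,II-1,II-2,II-3,II-4,II-5,III-1,III-2,III-3]: 60 consistent
Q/I-1 ? ·: QQ|Qq|qq
Q/I-2 un ·: QQ|Qq
Q/II-1 un I-1×I-2: QQ|Qq
Q/II-2 un ·: QQ|Qq
Q/II-3 ? I-1×I-2: QQ|Qq|qq
Q/II-4 un I-1×I-2: QQ|Qq
Q/II-5 un ·: QQ|Qq
Q/III-1 un II-4×II-5: QQ|Qq
Q/III-2 un II-4×II-5: QQ|Qq
Q/III-3 un II-1×II-2: QQ|Qq
⇒ Q over [I-1,I-2,II-1,II-2,II-3,II-4,II-5,III-1,III-2,III-3]: 748 consistent

III-1 ∈ {Hh QQ, Hh Qq, hh QQ, hh Qq}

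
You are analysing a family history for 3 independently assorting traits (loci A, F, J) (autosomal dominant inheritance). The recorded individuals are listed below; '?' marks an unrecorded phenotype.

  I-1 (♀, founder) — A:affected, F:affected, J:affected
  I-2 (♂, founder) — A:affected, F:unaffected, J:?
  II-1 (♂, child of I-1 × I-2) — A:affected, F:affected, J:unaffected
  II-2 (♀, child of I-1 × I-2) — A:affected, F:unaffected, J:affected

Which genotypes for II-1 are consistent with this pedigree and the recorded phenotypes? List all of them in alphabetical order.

A/I-1 aff ·: Aa|AA
A/I-2 aff ·: Aa|AA
A/II-1 aff I-1×I-2: Aa|AA
A/II-2 aff I-1×I-2: Aa|AA
⇒ A over [I-1,I-2,II-1,II-2]: 13 consistent
F/I-1 aff ·: Ff
F/I-2 un ·: ff
F/II-1 aff I-1×I-2: Ff
F/II-2 un I-1×I-2: ff
⇒ F over [I-1,I-2,II-1,II-2]: 1 consistent
J/I-1 aff ·: Jj
J/I-2 ? ·: jj|Jj
J/II-1 un I-1×I-2: jj
J/II-2 aff I-1×I-2: Jj|JJ
⇒ J over [I-1,I-2,II-1,II-2]: 3 consistent

II-1 ∈ {AA Ff jj, Aa Ff jj}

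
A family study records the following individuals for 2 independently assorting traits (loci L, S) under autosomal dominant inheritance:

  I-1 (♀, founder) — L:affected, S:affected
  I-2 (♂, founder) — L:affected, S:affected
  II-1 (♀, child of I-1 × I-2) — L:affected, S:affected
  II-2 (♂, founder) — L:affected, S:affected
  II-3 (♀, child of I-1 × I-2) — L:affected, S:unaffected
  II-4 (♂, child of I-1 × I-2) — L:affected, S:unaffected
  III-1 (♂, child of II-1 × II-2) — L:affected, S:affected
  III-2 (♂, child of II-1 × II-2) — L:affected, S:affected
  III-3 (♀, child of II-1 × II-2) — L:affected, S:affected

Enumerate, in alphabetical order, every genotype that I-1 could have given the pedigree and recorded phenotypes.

L/I-1 aff ·: Ll|LL
L/I-2 aff ·: Ll|LL
L/II-1 aff I-1×I-2: Ll|LL
L/II-2 aff ·: Ll|LL
L/II-3 aff I-1×I-2: Ll|LL
L/II-4 aff I-1×I-2: Ll|LL
L/III-1 aff II-1×II-2: Ll|LL
L/III-2 aff II-1×II-2: Ll|LL
L/III-3 aff II-1×II-2: Ll|LL
⇒ L over [I-1,I-2,II-1,II-2,II-3,II-4,III-1,III-2,III-3]: 309 consistent
S/I-1 aff ·: Ss
S/I-2 aff ·: Ss
S/II-1 aff I-1×I-2: Ss|SS
S/II-2 aff ·: Ss|SS
S/II-3 un I-1×I-2: ss
S/II-4 un I-1×I-2: ss
S/III-1 aff II-1×II-2: Ss|SS
S/III-2 aff II-1×II-2: Ss|SS
S/III-3 aff II-1×II-2: Ss|SS
⇒ S over [I-1,I-2,II-1,II-2,II-3,II-4,III-1,III-2,III-3]: 25 consistent

I-1 ∈ {LL Ss, Ll Ss}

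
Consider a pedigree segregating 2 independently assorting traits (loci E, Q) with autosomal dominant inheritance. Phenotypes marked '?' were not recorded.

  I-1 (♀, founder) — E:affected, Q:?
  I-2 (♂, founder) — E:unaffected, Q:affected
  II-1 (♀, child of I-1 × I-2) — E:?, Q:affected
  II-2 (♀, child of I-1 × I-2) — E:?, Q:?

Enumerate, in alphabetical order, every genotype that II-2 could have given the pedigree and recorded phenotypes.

E/I-1 aff ·: Ee|EE
E/I-2 un ·: ee
E/II-1 ? I-1×I-2: ee|Ee
E/II-2 ? I-1×I-2: ee|Ee
⇒ E over [I-1,I-2,II-1,II-2]: 5 consistent
Q/I-1 ? ·: qq|Qq|QQ
Q/I-2 aff ·: Qq|QQ
Q/II-1 aff I-1×I-2: Qq|QQ
Q/II-2 ? I-1×I-2: qq|Qq|QQ
⇒ Q over [I-1,I-2,II-1,II-2]: 18 consistent

II-2 ∈ {Ee QQ, Ee Qq, Ee qq, ee QQ, ee Qq, ee qq}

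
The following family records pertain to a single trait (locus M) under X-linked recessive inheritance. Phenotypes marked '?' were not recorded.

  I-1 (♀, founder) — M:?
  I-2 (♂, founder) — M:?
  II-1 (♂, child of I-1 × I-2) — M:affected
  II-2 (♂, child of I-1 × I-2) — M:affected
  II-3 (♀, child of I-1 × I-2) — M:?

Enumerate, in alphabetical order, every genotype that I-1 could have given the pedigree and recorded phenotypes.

M/I-1 ? ·: X^MX^m|X^mX^m
M/I-2 ? ·: X^MY|X^mY
M/II-1 aff I-1×I-2: X^mY
M/II-2 aff I-1×I-2: X^mY
M/II-3 ? I-1×I-2: X^MX^M|X^MX^m|X^mX^m
⇒ M over [I-1,I-2,II-1,II-2,II-3]: 6 consistent

I-1 ∈ {X^MX^m, X^mX^m}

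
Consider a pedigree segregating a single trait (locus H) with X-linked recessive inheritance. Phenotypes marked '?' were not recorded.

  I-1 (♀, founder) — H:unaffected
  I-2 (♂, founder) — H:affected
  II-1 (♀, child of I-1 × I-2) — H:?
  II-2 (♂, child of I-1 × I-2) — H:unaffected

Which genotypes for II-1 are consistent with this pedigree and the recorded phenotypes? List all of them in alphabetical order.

H/I-1 un ·: X^HX^H|X^HX^h
H/I-2 aff ·: X^hY
H/II-1 ? I-1×I-2: X^HX^h|X^hX^h
H/II-2 un I-1×I-2: X^HY
⇒ H over [I-1,I-2,II-1,II-2]: 3 consistent

II-1 ∈ {X^HX^h, X^hX^h}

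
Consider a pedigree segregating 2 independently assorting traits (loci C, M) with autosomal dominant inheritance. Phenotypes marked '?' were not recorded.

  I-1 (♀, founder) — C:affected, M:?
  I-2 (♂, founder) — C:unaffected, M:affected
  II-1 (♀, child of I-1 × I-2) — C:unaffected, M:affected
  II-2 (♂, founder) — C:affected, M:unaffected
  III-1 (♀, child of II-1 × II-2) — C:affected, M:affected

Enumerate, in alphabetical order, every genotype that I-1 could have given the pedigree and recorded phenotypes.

I-1 ∈ {Cc MM, Cc Mm, Cc mm}

C/I-1 aff ·: Cc
C/I-2 un ·: cc
C/II-1 un I-1×I-2: cc
C/II-2 aff ·: Cc|CC
C/III-1 aff II-1×II-2: Cc
⇒ C over [I-1,I-2,II-1,II-2,III-1]: 2 consistent
M/I-1 ? ·: mm|Mm|MM
M/I-2 aff ·: Mm|MM
M/II-1 aff I-1×I-2: Mm|MM
M/II-2 un ·: mm
M/III-1 aff II-1×II-2: Mm
⇒ M over [I-1,I-2,II-1,II-2,III-1]: 9 consistent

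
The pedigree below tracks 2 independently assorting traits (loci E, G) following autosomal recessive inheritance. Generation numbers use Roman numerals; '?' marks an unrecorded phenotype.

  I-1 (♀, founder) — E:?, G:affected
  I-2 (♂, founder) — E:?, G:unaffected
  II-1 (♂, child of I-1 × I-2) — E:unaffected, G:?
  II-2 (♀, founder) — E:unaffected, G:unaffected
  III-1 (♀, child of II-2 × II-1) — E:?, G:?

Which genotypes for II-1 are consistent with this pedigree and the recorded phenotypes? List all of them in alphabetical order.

E/I-1 ? ·: EE|Ee|ee
E/I-2 ? ·: EE|Ee|ee
E/II-1 un I-1×I-2: EE|Ee
E/II-2 un ·: EE|Ee
E/III-1 ? II-2×II-1: EE|Ee|ee
⇒ E over [I-1,I-2,II-1,II-2,III-1]: 47 consistent
G/I-1 aff ·: gg
G/I-2 un ·: GG|Gg
G/II-1 ? I-1×I-2: Gg|gg
G/II-2 un ·: GG|Gg
G/III-1 ? II-2×II-1: GG|Gg|gg
⇒ G over [I-1,I-2,II-1,II-2,III-1]: 13 consistent

II-1 ∈ {EE Gg, EE gg, Ee Gg, Ee gg}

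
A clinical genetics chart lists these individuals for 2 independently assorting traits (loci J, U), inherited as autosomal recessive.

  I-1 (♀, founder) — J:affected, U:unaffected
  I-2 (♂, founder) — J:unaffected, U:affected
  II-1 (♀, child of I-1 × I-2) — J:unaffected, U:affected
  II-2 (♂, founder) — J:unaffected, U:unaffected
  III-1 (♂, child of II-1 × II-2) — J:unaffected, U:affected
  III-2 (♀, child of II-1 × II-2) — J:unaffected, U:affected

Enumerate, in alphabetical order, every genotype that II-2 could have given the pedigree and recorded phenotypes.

II-2 ∈ {JJ Uu, Jj Uu}

J/I-1 aff ·: jj
J/I-2 un ·: JJ|Jj
J/II-1 un I-1×I-2: Jj
J/II-2 un ·: JJ|Jj
J/III-1 un II-1×II-2: JJ|Jj
J/III-2 un II-1×II-2: JJ|Jj
⇒ J over [I-1,I-2,II-1,II-2,III-1,III-2]: 16 consistent
U/I-1 un ·: Uu
U/I-2 aff ·: uu
U/II-1 aff I-1×I-2: uu
U/II-2 un ·: Uu
U/III-1 aff II-1×II-2: uu
U/III-2 aff II-1×II-2: uu
⇒ U over [I-1,I-2,II-1,II-2,III-1,III-2]: 1 consistent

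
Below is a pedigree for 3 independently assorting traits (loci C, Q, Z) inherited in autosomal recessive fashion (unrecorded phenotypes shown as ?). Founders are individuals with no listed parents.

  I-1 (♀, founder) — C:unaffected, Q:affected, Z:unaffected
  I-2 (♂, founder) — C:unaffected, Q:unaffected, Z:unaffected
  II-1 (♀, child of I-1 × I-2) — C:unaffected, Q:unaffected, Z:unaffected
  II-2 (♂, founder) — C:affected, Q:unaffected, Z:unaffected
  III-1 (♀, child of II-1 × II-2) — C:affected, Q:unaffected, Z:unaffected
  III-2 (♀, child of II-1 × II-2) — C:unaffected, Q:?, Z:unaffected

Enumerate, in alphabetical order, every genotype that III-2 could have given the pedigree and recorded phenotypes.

C/I-1 un ·: CC|Cc
C/I-2 un ·: CC|Cc
C/II-1 un I-1×I-2: Cc
C/II-2 aff ·: cc
C/III-1 aff II-1×II-2: cc
C/III-2 un II-1×II-2: Cc
⇒ C over [I-1,I-2,II-1,II-2,III-1,III-2]: 3 consistent
Q/I-1 aff ·: qq
Q/I-2 un ·: QQ|Qq
Q/II-1 un I-1×I-2: Qq
Q/II-2 un ·: QQ|Qq
Q/III-1 un II-1×II-2: QQ|Qq
Q/III-2 ? II-1×II-2: QQ|Qq|qq
⇒ Q over [I-1,I-2,II-1,II-2,III-1,III-2]: 20 consistent
Z/I-1 un ·: ZZ|Zz
Z/I-2 un ·: ZZ|Zz
Z/II-1 un I-1×I-2: ZZ|Zz
Z/II-2 un ·: ZZ|Zz
Z/III-1 un II-1×II-2: ZZ|Zz
Z/III-2 un II-1×II-2: ZZ|Zz
⇒ Z over [I-1,I-2,II-1,II-2,III-1,III-2]: 44 consistent

III-2 ∈ {Cc QQ ZZ, Cc QQ Zz, Cc Qq ZZ, Cc Qq Zz, Cc qq ZZ, Cc qq Zz}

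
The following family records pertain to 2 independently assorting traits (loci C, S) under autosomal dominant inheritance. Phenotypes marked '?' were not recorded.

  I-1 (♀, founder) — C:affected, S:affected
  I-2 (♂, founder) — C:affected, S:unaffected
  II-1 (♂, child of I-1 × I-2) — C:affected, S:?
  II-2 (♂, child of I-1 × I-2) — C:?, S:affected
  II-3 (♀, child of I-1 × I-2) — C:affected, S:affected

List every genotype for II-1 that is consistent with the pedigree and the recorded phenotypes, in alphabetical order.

II-1 ∈ {CC Ss, CC ss, Cc Ss, Cc ss}

C/I-1 aff ·: Cc|CC
C/I-2 aff ·: Cc|CC
C/II-1 aff I-1×I-2: Cc|CC
C/II-2 ? I-1×I-2: cc|Cc|CC
C/II-3 aff I-1×I-2: Cc|CC
⇒ C over [I-1,I-2,II-1,II-2,II-3]: 29 consistent
S/I-1 aff ·: Ss|SS
S/I-2 un ·: ss
S/II-1 ? I-1×I-2: ss|Ss
S/II-2 aff I-1×I-2: Ss
S/II-3 aff I-1×I-2: Ss
⇒ S over [I-1,I-2,II-1,II-2,II-3]: 3 consistent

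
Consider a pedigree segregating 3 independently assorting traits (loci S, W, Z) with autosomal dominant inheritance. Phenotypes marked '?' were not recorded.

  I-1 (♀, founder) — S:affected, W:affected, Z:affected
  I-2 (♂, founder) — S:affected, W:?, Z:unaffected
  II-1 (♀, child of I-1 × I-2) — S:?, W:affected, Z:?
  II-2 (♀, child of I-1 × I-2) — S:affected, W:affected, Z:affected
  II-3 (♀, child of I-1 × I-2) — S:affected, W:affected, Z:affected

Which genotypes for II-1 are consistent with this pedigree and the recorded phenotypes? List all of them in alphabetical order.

II-1 ∈ {SS WW Zz, SS WW zz, SS Ww Zz, SS Ww zz, Ss WW Zz, Ss WW zz, Ss Ww Zz, Ss Ww zz, ss WW Zz, ss WW zz, ss Ww Zz, ss Ww zz}

S/I-1 aff ·: Ss|SS
S/I-2 aff ·: Ss|SS
S/II-1 ? I-1×I-2: ss|Ss|SS
S/II-2 aff I-1×I-2: Ss|SS
S/II-3 aff I-1×I-2: Ss|SS
⇒ S over [I-1,I-2,II-1,II-2,II-3]: 29 consistent
W/I-1 aff ·: Ww|WW
W/I-2 ? ·: ww|Ww|WW
W/II-1 aff I-1×I-2: Ww|WW
W/II-2 aff I-1×I-2: Ww|WW
W/II-3 aff I-1×I-2: Ww|WW
⇒ W over [I-1,I-2,II-1,II-2,II-3]: 27 consistent
Z/I-1 aff ·: Zz|ZZ
Z/I-2 un ·: zz
Z/II-1 ? I-1×I-2: zz|Zz
Z/II-2 aff I-1×I-2: Zz
Z/II-3 aff I-1×I-2: Zz
⇒ Z over [I-1,I-2,II-1,II-2,II-3]: 3 consistent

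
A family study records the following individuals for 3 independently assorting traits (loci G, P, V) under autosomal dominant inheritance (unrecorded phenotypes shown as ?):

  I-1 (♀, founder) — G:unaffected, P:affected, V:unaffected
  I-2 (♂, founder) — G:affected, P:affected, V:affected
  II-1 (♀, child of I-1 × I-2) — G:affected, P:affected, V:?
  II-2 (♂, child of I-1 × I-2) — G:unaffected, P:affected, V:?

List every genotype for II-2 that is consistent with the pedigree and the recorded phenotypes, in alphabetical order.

G/I-1 un ·: gg
G/I-2 aff ·: Gg
G/II-1 aff I-1×I-2: Gg
G/II-2 un I-1×I-2: gg
⇒ G over [I-1,I-2,II-1,II-2]: 1 consistent
P/I-1 aff ·: Pp|PP
P/I-2 aff ·: Pp|PP
P/II-1 aff I-1×I-2: Pp|PP
P/II-2 aff I-1×I-2: Pp|PP
⇒ P over [I-1,I-2,II-1,II-2]: 13 consistent
V/I-1 un ·: vv
V/I-2 aff ·: Vv|VV
V/II-1 ? I-1×I-2: vv|Vv
V/II-2 ? I-1×I-2: vv|Vv
⇒ V over [I-1,I-2,II-1,II-2]: 5 consistent

II-2 ∈ {gg PP Vv, gg PP vv, gg Pp Vv, gg Pp vv}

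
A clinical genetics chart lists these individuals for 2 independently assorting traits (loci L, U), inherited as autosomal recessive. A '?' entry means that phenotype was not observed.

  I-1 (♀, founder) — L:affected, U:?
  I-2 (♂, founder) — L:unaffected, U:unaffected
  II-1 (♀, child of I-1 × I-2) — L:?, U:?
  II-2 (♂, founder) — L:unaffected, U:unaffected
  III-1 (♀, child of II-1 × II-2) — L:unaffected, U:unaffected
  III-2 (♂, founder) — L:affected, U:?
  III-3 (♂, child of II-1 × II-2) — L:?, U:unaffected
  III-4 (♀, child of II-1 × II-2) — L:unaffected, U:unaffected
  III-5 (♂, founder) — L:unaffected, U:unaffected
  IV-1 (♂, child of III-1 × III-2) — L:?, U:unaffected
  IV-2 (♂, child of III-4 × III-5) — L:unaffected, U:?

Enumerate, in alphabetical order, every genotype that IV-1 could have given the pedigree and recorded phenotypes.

IV-1 ∈ {Ll UU, Ll Uu, ll UU, ll Uu}

L/I-1 aff ·: ll
L/I-2 un ·: LL|Ll
L/II-1 ? I-1×I-2: Ll|ll
L/II-2 un ·: LL|Ll
L/III-1 un II-1×II-2: LL|Ll
L/III-2 aff ·: ll
L/III-3 ? II-1×II-2: LL|Ll|ll
L/III-4 un II-1×II-2: LL|Ll
L/III-5 un ·: LL|Ll
L/IV-1 ? III-1×III-2: Ll|ll
L/IV-2 un III-4×III-5: LL|Ll
⇒ L over [I-1,I-2,II-1,II-2,III-1,III-2,III-3,III-4,III-5,IV-1,IV-2]: 234 consistent
U/I-1 ? ·: UU|Uu|uu
U/I-2 un ·: UU|Uu
U/II-1 ? I-1×I-2: UU|Uu|uu
U/II-2 un ·: UU|Uu
U/III-1 un II-1×II-2: UU|Uu
U/III-2 ? ·: UU|Uu|uu
U/III-3 un II-1×II-2: UU|Uu
U/III-4 un II-1×II-2: UU|Uu
U/III-5 un ·: UU|Uu
U/IV-1 un III-1×III-2: UU|Uu
U/IV-2 ? III-4×III-5: UU|Uu|uu
⇒ U over [I-1,I-2,II-1,II-2,III-1,III-2,III-3,III-4,III-5,IV-1,IV-2]: 2164 consistent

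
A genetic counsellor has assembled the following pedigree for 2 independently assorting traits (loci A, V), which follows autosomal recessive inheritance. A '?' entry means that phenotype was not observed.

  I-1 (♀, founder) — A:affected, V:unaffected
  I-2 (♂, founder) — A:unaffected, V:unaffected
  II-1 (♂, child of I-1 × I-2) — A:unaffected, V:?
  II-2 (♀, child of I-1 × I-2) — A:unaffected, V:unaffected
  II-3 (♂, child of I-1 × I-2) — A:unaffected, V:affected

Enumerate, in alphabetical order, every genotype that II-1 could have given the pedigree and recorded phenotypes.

A/I-1 aff ·: aa
A/I-2 un ·: AA|Aa
A/II-1 un I-1×I-2: Aa
A/II-2 un I-1×I-2: Aa
A/II-3 un I-1×I-2: Aa
⇒ A over [I-1,I-2,II-1,II-2,II-3]: 2 consistent
V/I-1 un ·: Vv
V/I-2 un ·: Vv
V/II-1 ? I-1×I-2: VV|Vv|vv
V/II-2 un I-1×I-2: VV|Vv
V/II-3 aff I-1×I-2: vv
⇒ V over [I-1,I-2,II-1,II-2,II-3]: 6 consistent

II-1 ∈ {Aa VV, Aa Vv, Aa vv}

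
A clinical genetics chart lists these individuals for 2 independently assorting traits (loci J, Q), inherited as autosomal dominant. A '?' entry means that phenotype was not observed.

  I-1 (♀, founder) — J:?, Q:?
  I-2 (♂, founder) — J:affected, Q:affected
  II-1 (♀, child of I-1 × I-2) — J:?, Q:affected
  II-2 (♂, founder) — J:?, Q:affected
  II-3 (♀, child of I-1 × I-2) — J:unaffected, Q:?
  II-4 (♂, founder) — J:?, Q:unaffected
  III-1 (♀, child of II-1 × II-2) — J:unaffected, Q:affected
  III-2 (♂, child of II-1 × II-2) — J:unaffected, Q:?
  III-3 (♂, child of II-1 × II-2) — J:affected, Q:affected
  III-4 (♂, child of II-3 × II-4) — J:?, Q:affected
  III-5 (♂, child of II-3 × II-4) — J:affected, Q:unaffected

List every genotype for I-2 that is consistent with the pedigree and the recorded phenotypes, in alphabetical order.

J/I-1 ? ·: jj|Jj
J/I-2 aff ·: Jj
J/II-1 ? I-1×I-2: jj|Jj
J/II-2 ? ·: jj|Jj
J/II-3 un I-1×I-2: jj
J/II-4 ? ·: Jj|JJ
J/III-1 un II-1×II-2: jj
J/III-2 un II-1×II-2: jj
J/III-3 aff II-1×II-2: Jj|JJ
J/III-4 ? II-3×II-4: jj|Jj
J/III-5 aff II-3×II-4: Jj
⇒ J over [I-1,I-2,II-1,II-2,II-3,II-4,III-1,III-2,III-3,III-4,III-5]: 24 consistent
Q/I-1 ? ·: qq|Qq|QQ
Q/I-2 aff ·: Qq|QQ
Q/II-1 aff I-1×I-2: Qq|QQ
Q/II-2 aff ·: Qq|QQ
Q/II-3 ? I-1×I-2: Qq
Q/II-4 un ·: qq
Q/III-1 aff II-1×II-2: Qq|QQ
Q/III-2 ? II-1×II-2: qq|Qq|QQ
Q/III-3 aff II-1×II-2: Qq|QQ
Q/III-4 aff II-3×II-4: Qq
Q/III-5 un II-3×II-4: qq
⇒ Q over [I-1,I-2,II-1,II-2,II-3,II-4,III-1,III-2,III-3,III-4,III-5]: 127 consistent

I-2 ∈ {Jj QQ, Jj Qq}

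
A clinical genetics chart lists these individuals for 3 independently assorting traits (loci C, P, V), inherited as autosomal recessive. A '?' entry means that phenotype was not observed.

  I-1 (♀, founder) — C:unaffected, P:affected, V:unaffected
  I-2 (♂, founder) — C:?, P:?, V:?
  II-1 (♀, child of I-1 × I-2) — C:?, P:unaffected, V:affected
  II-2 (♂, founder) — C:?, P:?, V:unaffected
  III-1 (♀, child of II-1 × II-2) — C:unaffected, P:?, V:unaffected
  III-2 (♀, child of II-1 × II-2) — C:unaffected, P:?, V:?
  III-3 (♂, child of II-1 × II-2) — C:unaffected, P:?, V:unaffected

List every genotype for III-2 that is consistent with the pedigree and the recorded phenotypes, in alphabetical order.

C/I-1 un ·: CC|Cc
C/I-2 ? ·: CC|Cc|cc
C/II-1 ? I-1×I-2: CC|Cc|cc
C/II-2 ? ·: CC|Cc|cc
C/III-1 un II-1×II-2: CC|Cc
C/III-2 un II-1×II-2: CC|Cc
C/III-3 un II-1×II-2: CC|Cc
⇒ C over [I-1,I-2,II-1,II-2,III-1,III-2,III-3]: 129 consistent
P/I-1 aff ·: pp
P/I-2 ? ·: PP|Pp
P/II-1 un I-1×I-2: Pp
P/II-2 ? ·: PP|Pp|pp
P/III-1 ? II-1×II-2: PP|Pp|pp
P/III-2 ? II-1×II-2: PP|Pp|pp
P/III-3 ? II-1×II-2: PP|Pp|pp
⇒ P over [I-1,I-2,II-1,II-2,III-1,III-2,III-3]: 86 consistent
V/I-1 un ·: Vv
V/I-2 ? ·: Vv|vv
V/II-1 aff I-1×I-2: vv
V/II-2 un ·: VV|Vv
V/III-1 un II-1×II-2: Vv
V/III-2 ? II-1×II-2: Vv|vv
V/III-3 un II-1×II-2: Vv
⇒ V over [I-1,I-2,II-1,II-2,III-1,III-2,III-3]: 6 consistent

III-2 ∈ {CC PP Vv, CC PP vv, CC Pp Vv, CC Pp vv, CC pp Vv, CC pp vv, Cc PP Vv, Cc PP vv, Cc Pp Vv, Cc Pp vv, Cc pp Vv, Cc pp vv}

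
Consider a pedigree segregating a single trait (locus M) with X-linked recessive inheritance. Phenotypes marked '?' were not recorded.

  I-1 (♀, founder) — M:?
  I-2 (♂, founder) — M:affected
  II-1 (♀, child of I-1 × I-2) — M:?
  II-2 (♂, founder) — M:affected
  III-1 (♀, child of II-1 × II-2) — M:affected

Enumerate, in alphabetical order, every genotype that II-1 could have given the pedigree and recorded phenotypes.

M/I-1 ? ·: X^MX^M|X^MX^m|X^mX^m
M/I-2 aff ·: X^mY
M/II-1 ? I-1×I-2: X^MX^m|X^mX^m
M/II-2 aff ·: X^mY
M/III-1 aff II-1×II-2: X^mX^m
⇒ M over [I-1,I-2,II-1,II-2,III-1]: 4 consistent

II-1 ∈ {X^MX^m, X^mX^m}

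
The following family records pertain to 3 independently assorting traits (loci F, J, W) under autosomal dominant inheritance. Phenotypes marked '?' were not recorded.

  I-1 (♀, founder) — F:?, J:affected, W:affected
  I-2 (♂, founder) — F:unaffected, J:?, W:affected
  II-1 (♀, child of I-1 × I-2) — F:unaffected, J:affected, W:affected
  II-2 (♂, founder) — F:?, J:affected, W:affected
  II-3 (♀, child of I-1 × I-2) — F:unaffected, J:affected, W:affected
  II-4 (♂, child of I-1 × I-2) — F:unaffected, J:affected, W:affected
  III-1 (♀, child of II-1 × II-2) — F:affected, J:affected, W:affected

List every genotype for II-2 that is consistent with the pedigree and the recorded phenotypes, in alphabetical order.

II-2 ∈ {FF JJ WW, FF JJ Ww, FF Jj WW, FF Jj Ww, Ff JJ WW, Ff JJ Ww, Ff Jj WW, Ff Jj Ww}

F/I-1 ? ·: ff|Ff
F/I-2 un ·: ff
F/II-1 un I-1×I-2: ff
F/II-2 ? ·: Ff|FF
F/II-3 un I-1×I-2: ff
F/II-4 un I-1×I-2: ff
F/III-1 aff II-1×II-2: Ff
⇒ F over [I-1,I-2,II-1,II-2,II-3,II-4,III-1]: 4 consistent
J/I-1 aff ·: Jj|JJ
J/I-2 ? ·: jj|Jj|JJ
J/II-1 aff I-1×I-2: Jj|JJ
J/II-2 aff ·: Jj|JJ
J/II-3 aff I-1×I-2: Jj|JJ
J/II-4 aff I-1×I-2: Jj|JJ
J/III-1 aff II-1×II-2: Jj|JJ
⇒ J over [I-1,I-2,II-1,II-2,II-3,II-4,III-1]: 95 consistent
W/I-1 aff ·: Ww|WW
W/I-2 aff ·: Ww|WW
W/II-1 aff I-1×I-2: Ww|WW
W/II-2 aff ·: Ww|WW
W/II-3 aff I-1×I-2: Ww|WW
W/II-4 aff I-1×I-2: Ww|WW
W/III-1 aff II-1×II-2: Ww|WW
⇒ W over [I-1,I-2,II-1,II-2,II-3,II-4,III-1]: 87 consistent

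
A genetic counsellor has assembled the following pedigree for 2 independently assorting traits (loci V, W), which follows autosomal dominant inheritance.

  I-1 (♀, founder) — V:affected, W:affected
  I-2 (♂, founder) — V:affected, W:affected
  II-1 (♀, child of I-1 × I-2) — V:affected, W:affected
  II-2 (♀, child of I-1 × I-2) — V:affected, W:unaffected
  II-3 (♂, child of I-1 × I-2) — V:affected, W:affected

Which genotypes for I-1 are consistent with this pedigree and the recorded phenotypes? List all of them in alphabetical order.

V/I-1 aff ·: Vv|VV
V/I-2 aff ·: Vv|VV
V/II-1 aff I-1×I-2: Vv|VV
V/II-2 aff I-1×I-2: Vv|VV
V/II-3 aff I-1×I-2: Vv|VV
⇒ V over [I-1,I-2,II-1,II-2,II-3]: 25 consistent
W/I-1 aff ·: Ww
W/I-2 aff ·: Ww
W/II-1 aff I-1×I-2: Ww|WW
W/II-2 un I-1×I-2: ww
W/II-3 aff I-1×I-2: Ww|WW
⇒ W over [I-1,I-2,II-1,II-2,II-3]: 4 consistent

I-1 ∈ {VV Ww, Vv Ww}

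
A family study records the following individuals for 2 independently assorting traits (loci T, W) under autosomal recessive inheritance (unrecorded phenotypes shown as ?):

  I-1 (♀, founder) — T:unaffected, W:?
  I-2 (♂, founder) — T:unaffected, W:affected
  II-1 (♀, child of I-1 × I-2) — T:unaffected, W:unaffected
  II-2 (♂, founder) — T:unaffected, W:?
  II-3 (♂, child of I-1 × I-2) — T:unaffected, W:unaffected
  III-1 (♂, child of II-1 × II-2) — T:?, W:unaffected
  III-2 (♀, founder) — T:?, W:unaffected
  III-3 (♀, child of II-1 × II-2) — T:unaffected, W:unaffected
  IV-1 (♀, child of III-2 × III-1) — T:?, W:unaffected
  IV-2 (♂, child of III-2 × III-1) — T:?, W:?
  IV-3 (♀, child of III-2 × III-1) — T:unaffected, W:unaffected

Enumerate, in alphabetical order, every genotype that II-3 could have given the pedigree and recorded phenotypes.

II-3 ∈ {TT Ww, Tt Ww}

T/I-1 un ·: TT|Tt
T/I-2 un ·: TT|Tt
T/II-1 un I-1×I-2: TT|Tt
T/II-2 un ·: TT|Tt
T/II-3 un I-1×I-2: TT|Tt
T/III-1 ? II-1×II-2: TT|Tt|tt
T/III-2 ? ·: TT|Tt|tt
T/III-3 un II-1×II-2: TT|Tt
T/IV-1 ? III-2×III-1: TT|Tt|tt
T/IV-2 ? III-2×III-1: TT|Tt|tt
T/IV-3 un III-2×III-1: TT|Tt
⇒ T over [I-1,I-2,II-1,II-2,II-3,III-1,III-2,III-3,IV-1,IV-2,IV-3]: 1650 consistent
W/I-1 ? ·: WW|Ww
W/I-2 aff ·: ww
W/II-1 un I-1×I-2: Ww
W/II-2 ? ·: WW|Ww|ww
W/II-3 un I-1×I-2: Ww
W/III-1 un II-1×II-2: WW|Ww
W/III-2 un ·: WW|Ww
W/III-3 un II-1×II-2: WW|Ww
W/IV-1 un III-2×III-1: WW|Ww
W/IV-2 ? III-2×III-1: WW|Ww|ww
W/IV-3 un III-2×III-1: WW|Ww
⇒ W over [I-1,I-2,II-1,II-2,II-3,III-1,III-2,III-3,IV-1,IV-2,IV-3]: 272 consistent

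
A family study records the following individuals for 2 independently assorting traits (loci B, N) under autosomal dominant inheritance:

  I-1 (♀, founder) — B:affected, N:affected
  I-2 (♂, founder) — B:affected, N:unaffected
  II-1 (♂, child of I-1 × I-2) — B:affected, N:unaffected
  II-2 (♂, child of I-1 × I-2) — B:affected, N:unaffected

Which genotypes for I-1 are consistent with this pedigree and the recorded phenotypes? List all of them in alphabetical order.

I-1 ∈ {BB Nn, Bb Nn}

B/I-1 aff ·: Bb|BB
B/I-2 aff ·: Bb|BB
B/II-1 aff I-1×I-2: Bb|BB
B/II-2 aff I-1×I-2: Bb|BB
⇒ B over [I-1,I-2,II-1,II-2]: 13 consistent
N/I-1 aff ·: Nn
N/I-2 un ·: nn
N/II-1 un I-1×I-2: nn
N/II-2 un I-1×I-2: nn
⇒ N over [I-1,I-2,II-1,II-2]: 1 consistent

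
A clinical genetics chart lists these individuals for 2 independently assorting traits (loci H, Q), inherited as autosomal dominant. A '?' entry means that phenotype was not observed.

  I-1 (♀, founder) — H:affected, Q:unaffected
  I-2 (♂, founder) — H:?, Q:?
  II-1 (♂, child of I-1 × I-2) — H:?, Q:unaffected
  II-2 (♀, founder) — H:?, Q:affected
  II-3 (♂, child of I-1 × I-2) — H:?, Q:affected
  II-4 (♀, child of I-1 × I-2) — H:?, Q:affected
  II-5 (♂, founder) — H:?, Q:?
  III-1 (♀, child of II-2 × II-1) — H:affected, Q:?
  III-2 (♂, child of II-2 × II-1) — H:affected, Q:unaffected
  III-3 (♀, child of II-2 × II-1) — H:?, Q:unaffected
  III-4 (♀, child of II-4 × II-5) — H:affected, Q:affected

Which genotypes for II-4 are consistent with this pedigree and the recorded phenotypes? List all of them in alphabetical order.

H/I-1 aff ·: Hh|HH
H/I-2 ? ·: hh|Hh|HH
H/II-1 ? I-1×I-2: hh|Hh|HH
H/II-2 ? ·: hh|Hh|HH
H/II-3 ? I-1×I-2: hh|Hh|HH
H/II-4 ? I-1×I-2: hh|Hh|HH
H/II-5 ? ·: hh|Hh|HH
H/III-1 aff II-2×II-1: Hh|HH
H/III-2 aff II-2×II-1: Hh|HH
H/III-3 ? II-2×II-1: hh|Hh|HH
H/III-4 aff II-4×II-5: Hh|HH
⇒ H over [I-1,I-2,II-1,II-2,II-3,II-4,II-5,III-1,III-2,III-3,III-4]: 2807 consistent
Q/I-1 un ·: qq
Q/I-2 ? ·: Qq
Q/II-1 un I-1×I-2: qq
Q/II-2 aff ·: Qq
Q/II-3 aff I-1×I-2: Qq
Q/II-4 aff I-1×I-2: Qq
Q/II-5 ? ·: qq|Qq|QQ
Q/III-1 ? II-2×II-1: qq|Qq
Q/III-2 un II-2×II-1: qq
Q/III-3 un II-2×II-1: qq
Q/III-4 aff II-4×II-5: Qq|QQ
⇒ Q over [I-1,I-2,II-1,II-2,II-3,II-4,II-5,III-1,III-2,III-3,III-4]: 10 consistent

II-4 ∈ {HH Qq, Hh Qq, hh Qq}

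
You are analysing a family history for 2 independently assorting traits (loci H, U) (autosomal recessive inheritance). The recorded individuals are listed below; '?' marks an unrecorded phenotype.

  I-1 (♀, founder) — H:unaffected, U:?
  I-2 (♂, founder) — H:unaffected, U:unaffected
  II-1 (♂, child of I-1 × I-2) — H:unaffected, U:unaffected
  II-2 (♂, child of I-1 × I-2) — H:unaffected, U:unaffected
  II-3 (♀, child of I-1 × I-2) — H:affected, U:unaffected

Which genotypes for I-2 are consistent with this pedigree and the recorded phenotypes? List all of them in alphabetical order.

I-2 ∈ {Hh UU, Hh Uu}

H/I-1 un ·: Hh
H/I-2 un ·: Hh
H/II-1 un I-1×I-2: HH|Hh
H/II-2 un I-1×I-2: HH|Hh
H/II-3 aff I-1×I-2: hh
⇒ H over [I-1,I-2,II-1,II-2,II-3]: 4 consistent
U/I-1 ? ·: UU|Uu|uu
U/I-2 un ·: UU|Uu
U/II-1 un I-1×I-2: UU|Uu
U/II-2 un I-1×I-2: UU|Uu
U/II-3 un I-1×I-2: UU|Uu
⇒ U over [I-1,I-2,II-1,II-2,II-3]: 27 consistent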